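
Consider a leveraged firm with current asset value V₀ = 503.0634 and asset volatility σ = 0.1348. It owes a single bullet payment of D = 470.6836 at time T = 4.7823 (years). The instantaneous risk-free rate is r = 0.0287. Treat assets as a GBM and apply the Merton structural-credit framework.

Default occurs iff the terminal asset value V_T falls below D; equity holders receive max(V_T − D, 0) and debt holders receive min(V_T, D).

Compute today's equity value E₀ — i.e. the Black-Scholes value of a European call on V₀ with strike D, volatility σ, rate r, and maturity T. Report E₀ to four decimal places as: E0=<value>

E0=112.0463

d₁ = [ln(V₀/D) + (r + σ²/2)T] / (σ√T)
   = [ln(503.0634/470.6836) + (0.0287 + 0.5·0.1348²)·4.7823] / (0.1348·√4.7823)
   = [0.066530 + 0.180702] / 0.294787 = 0.838679
d₂ = d₁ − σ√T = 0.838679 − 0.294787 = 0.543892
N(d₁) = 0.799175,  N(d₂) = 0.706742,  e^(−rT) = 0.871751
E₀ = V₀·N(d₁) − D·e^(−rT)·N(d₂)
   = 503.0634·0.799175 − 470.6836·0.871751·0.706742 = 112.046346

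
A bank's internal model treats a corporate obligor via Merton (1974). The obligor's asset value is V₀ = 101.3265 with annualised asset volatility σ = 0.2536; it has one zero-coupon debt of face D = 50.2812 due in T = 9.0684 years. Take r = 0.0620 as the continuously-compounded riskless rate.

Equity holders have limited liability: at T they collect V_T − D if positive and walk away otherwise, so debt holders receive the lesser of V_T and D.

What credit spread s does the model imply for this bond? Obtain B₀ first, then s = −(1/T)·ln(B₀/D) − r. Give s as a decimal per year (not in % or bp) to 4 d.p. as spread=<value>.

spread=0.0031

d₁ = [ln(V₀/D) + (r + σ²/2)T] / (σ√T)
   = [ln(101.3265/50.2812) + (0.0620 + 0.5·0.2536²)·9.0684] / (0.2536·√9.0684)
   = [0.700717 + 0.853849] / 0.763686 = 2.035609
d₂ = d₁ − σ√T = 2.035609 − 0.763686 = 1.271924
N(d₁) = 0.979105,  N(d₂) = 0.898300,  e^(−rT) = 0.569931
E₀ = V₀·N(d₁) − D·e^(−rT)·N(d₂)
   = 101.3265·0.979105 − 50.2812·0.569931·0.898300 = 73.466911
B₀ = V₀ − E₀ = 101.3265 − 73.466911 = 27.859589
spread = −(1/T)·ln(B₀/D) − r = −(1/9.0684)·ln(27.859589/50.2812) − 0.0620 = 0.00311116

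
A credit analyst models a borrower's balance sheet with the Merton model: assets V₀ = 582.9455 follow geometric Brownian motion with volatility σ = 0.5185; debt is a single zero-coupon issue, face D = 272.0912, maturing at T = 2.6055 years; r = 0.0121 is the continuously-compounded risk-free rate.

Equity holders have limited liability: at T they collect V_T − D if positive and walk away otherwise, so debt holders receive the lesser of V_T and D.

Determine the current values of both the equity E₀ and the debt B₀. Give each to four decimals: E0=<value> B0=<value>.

d₁ = [ln(V₀/D) + (r + σ²/2)T] / (σ√T)
   = [ln(582.9455/272.0912) + (0.0121 + 0.5·0.5185²)·2.6055] / (0.5185·√2.6055)
   = [0.761956 + 0.381761] / 0.836940 = 1.366546
d₂ = d₁ − σ√T = 1.366546 − 0.836940 = 0.529606
N(d₁) = 0.914116,  N(d₂) = 0.701808,  e^(−rT) = 0.968965
E₀ = V₀·N(d₁) − D·e^(−rT)·N(d₂)
   = 582.9455·0.914116 − 272.0912·0.968965·0.701808 = 347.850543
B₀ = V₀ − E₀ = 582.9455 − 347.850543 = 235.094957

E0=347.8505 B0=235.0950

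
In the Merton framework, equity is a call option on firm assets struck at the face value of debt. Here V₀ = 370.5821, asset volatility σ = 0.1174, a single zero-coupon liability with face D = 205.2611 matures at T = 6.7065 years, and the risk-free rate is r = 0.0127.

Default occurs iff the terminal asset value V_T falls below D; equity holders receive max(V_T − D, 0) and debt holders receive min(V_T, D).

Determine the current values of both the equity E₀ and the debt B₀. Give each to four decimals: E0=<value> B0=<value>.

E0=182.4437 B0=188.1384

d₁ = [ln(V₀/D) + (r + σ²/2)T] / (σ√T)
   = [ln(370.5821/205.2611) + (0.0127 + 0.5·0.1174²)·6.7065] / (0.1174·√6.7065)
   = [0.590792 + 0.131390] / 0.304030 = 2.375366
d₂ = d₁ − σ√T = 2.375366 − 0.304030 = 2.071336
N(d₁) = 0.991234,  N(d₂) = 0.980836,  e^(−rT) = 0.918354
E₀ = V₀·N(d₁) − D·e^(−rT)·N(d₂)
   = 370.5821·0.991234 − 205.2611·0.918354·0.980836 = 182.443747
B₀ = V₀ − E₀ = 370.5821 − 182.443747 = 188.138353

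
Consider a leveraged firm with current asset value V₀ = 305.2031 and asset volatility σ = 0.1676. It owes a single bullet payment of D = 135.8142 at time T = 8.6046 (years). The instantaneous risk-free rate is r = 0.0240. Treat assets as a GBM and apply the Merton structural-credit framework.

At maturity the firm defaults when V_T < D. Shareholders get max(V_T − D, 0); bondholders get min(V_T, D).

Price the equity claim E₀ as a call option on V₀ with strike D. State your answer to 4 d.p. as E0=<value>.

E0=195.3536

d₁ = [ln(V₀/D) + (r + σ²/2)T] / (σ√T)
   = [ln(305.2031/135.8142) + (0.0240 + 0.5·0.1676²)·8.6046] / (0.1676·√8.6046)
   = [0.809690 + 0.327361] / 0.491631 = 2.312813
d₂ = d₁ − σ√T = 2.312813 − 0.491631 = 1.821182
N(d₁) = 0.989634,  N(d₂) = 0.965710,  e^(−rT) = 0.813418
E₀ = V₀·N(d₁) − D·e^(−rT)·N(d₂)
   = 305.2031·0.989634 − 135.8142·0.813418·0.965710 = 195.353635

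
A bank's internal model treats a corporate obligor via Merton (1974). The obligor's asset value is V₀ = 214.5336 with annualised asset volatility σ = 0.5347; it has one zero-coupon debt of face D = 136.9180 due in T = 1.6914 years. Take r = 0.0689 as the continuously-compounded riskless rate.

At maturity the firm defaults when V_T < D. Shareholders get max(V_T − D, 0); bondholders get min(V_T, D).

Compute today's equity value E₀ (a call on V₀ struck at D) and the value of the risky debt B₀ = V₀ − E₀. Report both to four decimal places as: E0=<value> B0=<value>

E0=105.4133 B0=109.1203

d₁ = [ln(V₀/D) + (r + σ²/2)T] / (σ√T)
   = [ln(214.5336/136.9180) + (0.0689 + 0.5·0.5347²)·1.6914] / (0.5347·√1.6914)
   = [0.449084 + 0.358327] / 0.695398 = 1.161077
d₂ = d₁ − σ√T = 1.161077 − 0.695398 = 0.465680
N(d₁) = 0.877195,  N(d₂) = 0.679278,  e^(−rT) = 0.889997
E₀ = V₀·N(d₁) − D·e^(−rT)·N(d₂)
   = 214.5336·0.877195 − 136.9180·0.889997·0.679278 = 105.413319
B₀ = V₀ − E₀ = 214.5336 − 105.413319 = 109.120281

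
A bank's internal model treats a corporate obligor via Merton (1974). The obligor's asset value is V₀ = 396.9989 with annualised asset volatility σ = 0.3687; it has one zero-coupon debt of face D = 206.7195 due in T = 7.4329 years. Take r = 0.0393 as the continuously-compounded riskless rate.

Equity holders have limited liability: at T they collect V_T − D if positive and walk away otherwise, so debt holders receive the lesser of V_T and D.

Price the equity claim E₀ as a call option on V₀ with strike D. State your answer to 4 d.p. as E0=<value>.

E0=264.1193

d₁ = [ln(V₀/D) + (r + σ²/2)T] / (σ√T)
   = [ln(396.9989/206.7195) + (0.0393 + 0.5·0.3687²)·7.4329] / (0.3687·√7.4329)
   = [0.652571 + 0.797326] / 1.005200 = 1.442397
d₂ = d₁ − σ√T = 1.442397 − 1.005200 = 0.437197
N(d₁) = 0.925405,  N(d₂) = 0.669016,  e^(−rT) = 0.746684
E₀ = V₀·N(d₁) − D·e^(−rT)·N(d₂)
   = 396.9989·0.925405 − 206.7195·0.746684·0.669016 = 264.119282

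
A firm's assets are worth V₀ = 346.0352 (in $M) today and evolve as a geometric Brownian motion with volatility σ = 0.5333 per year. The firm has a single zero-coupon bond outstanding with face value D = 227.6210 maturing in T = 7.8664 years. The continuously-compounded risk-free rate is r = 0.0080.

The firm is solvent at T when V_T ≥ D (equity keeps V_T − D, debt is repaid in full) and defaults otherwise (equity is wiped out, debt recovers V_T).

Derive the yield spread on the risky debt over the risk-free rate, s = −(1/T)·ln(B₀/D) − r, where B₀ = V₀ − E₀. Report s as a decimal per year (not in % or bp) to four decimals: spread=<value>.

spread=0.0725

d₁ = [ln(V₀/D) + (r + σ²/2)T] / (σ√T)
   = [ln(346.0352/227.6210) + (0.0080 + 0.5·0.5333²)·7.8664] / (0.5333·√7.8664)
   = [0.418859 + 1.181568] / 1.495752 = 1.069981
d₂ = d₁ − σ√T = 1.069981 − 1.495752 = -0.425771
N(d₁) = 0.857686,  N(d₂) = 0.335137,  e^(−rT) = 0.939008
E₀ = V₀·N(d₁) − D·e^(−rT)·N(d₂)
   = 346.0352·0.857686 − 227.6210·0.939008·0.335137 = 225.157997
B₀ = V₀ − E₀ = 346.0352 − 225.157997 = 120.877203
spread = −(1/T)·ln(B₀/D) − r = −(1/7.8664)·ln(120.877203/227.6210) − 0.0080 = 0.07245698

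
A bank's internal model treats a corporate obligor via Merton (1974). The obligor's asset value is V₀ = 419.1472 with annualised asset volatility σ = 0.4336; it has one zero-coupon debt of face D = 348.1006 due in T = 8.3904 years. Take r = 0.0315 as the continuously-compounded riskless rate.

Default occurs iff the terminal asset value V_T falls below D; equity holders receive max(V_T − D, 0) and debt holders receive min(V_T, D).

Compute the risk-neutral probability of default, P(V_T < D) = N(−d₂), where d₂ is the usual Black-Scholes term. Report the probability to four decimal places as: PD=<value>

PD=0.6063

d₁ = [ln(V₀/D) + (r + σ²/2)T] / (σ√T)
   = [ln(419.1472/348.1006) + (0.0315 + 0.5·0.4336²)·8.3904] / (0.4336·√8.3904)
   = [0.185731 + 1.053033] / 1.255974 = 0.986297
d₂ = d₁ − σ√T = 0.986297 − 1.255974 = -0.269677
risk-neutral PD = N(−d₂) = N(0.269677) = 0.606296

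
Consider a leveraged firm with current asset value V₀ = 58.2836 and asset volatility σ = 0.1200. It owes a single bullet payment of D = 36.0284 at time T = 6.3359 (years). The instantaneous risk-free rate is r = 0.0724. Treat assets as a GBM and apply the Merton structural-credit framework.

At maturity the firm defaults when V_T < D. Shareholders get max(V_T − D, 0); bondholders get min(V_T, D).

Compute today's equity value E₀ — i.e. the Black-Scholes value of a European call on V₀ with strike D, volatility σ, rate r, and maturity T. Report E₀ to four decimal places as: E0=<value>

d₁ = [ln(V₀/D) + (r + σ²/2)T] / (σ√T)
   = [ln(58.2836/36.0284) + (0.0724 + 0.5·0.1200²)·6.3359] / (0.1200·√6.3359)
   = [0.481013 + 0.504338] / 0.302055 = 3.262162
d₂ = d₁ − σ√T = 3.262162 − 0.302055 = 2.960107
N(d₁) = 0.999447,  N(d₂) = 0.998462,  e^(−rT) = 0.632093
E₀ = V₀·N(d₁) − D·e^(−rT)·N(d₂)
   = 58.2836·0.999447 − 36.0284·0.632093·0.998462 = 35.513107

E0=35.5131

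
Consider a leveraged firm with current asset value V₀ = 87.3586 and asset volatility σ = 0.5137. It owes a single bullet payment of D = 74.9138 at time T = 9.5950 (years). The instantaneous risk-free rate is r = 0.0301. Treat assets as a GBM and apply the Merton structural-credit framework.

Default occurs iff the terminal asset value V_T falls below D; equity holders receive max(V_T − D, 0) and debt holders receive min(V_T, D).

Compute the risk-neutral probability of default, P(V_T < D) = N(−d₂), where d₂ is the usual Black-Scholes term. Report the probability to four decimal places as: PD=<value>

d₁ = [ln(V₀/D) + (r + σ²/2)T] / (σ√T)
   = [ln(87.3586/74.9138) + (0.0301 + 0.5·0.5137²)·9.5950] / (0.5137·√9.5950)
   = [0.153683 + 1.554811] / 1.591227 = 1.073696
d₂ = d₁ − σ√T = 1.073696 − 1.591227 = -0.517530
risk-neutral PD = N(−d₂) = N(0.517530) = 0.697607

PD=0.6976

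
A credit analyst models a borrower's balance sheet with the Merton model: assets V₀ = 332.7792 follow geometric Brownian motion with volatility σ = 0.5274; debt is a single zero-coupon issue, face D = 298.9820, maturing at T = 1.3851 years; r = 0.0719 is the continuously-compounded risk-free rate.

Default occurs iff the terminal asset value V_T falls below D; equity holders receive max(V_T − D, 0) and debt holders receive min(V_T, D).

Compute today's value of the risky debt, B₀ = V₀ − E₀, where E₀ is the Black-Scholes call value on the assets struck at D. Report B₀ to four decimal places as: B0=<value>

B0=224.2883

d₁ = [ln(V₀/D) + (r + σ²/2)T] / (σ√T)
   = [ln(332.7792/298.9820) + (0.0719 + 0.5·0.5274²)·1.3851] / (0.5274·√1.3851)
   = [0.107096 + 0.292222] / 0.620698 = 0.643336
d₂ = d₁ − σ√T = 0.643336 − 0.620698 = 0.022638
N(d₁) = 0.739997,  N(d₂) = 0.509030,  e^(−rT) = 0.905210
E₀ = V₀·N(d₁) − D·e^(−rT)·N(d₂)
   = 332.7792·0.739997 − 298.9820·0.905210·0.509030 = 108.490925
B₀ = V₀ − E₀ = 332.7792 − 108.490925 = 224.288275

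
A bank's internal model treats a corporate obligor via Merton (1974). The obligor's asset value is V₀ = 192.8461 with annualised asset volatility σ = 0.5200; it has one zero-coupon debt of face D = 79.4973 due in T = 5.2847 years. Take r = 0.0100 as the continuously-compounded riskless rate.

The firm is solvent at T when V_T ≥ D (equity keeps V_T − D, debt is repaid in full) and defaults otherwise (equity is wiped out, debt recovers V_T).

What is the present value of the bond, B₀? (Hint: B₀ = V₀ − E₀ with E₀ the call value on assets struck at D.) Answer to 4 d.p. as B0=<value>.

d₁ = [ln(V₀/D) + (r + σ²/2)T] / (σ√T)
   = [ln(192.8461/79.4973) + (0.0100 + 0.5·0.5200²)·5.2847] / (0.5200·√5.2847)
   = [0.886169 + 0.767338] / 1.195401 = 1.383225
d₂ = d₁ − σ√T = 1.383225 − 1.195401 = 0.187824
N(d₁) = 0.916702,  N(d₂) = 0.574493,  e^(−rT) = 0.948525
E₀ = V₀·N(d₁) − D·e^(−rT)·N(d₂)
   = 192.8461·0.916702 − 79.4973·0.948525·0.574493 = 133.462680
B₀ = V₀ − E₀ = 192.8461 − 133.462680 = 59.383420

B0=59.3834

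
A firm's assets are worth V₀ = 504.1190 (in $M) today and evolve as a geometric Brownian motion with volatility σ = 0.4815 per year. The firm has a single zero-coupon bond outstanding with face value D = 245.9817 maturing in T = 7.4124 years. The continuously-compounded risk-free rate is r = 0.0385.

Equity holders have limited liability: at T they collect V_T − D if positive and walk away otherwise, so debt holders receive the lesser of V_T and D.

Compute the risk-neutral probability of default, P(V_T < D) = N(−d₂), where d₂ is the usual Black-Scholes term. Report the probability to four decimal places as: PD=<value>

PD=0.4564

d₁ = [ln(V₀/D) + (r + σ²/2)T] / (σ√T)
   = [ln(504.1190/245.9817) + (0.0385 + 0.5·0.4815²)·7.4124] / (0.4815·√7.4124)
   = [0.717555 + 1.144631] / 1.310919 = 1.420520
d₂ = d₁ − σ√T = 1.420520 − 1.310919 = 0.109602
risk-neutral PD = N(−d₂) = N(-0.109602) = 0.456363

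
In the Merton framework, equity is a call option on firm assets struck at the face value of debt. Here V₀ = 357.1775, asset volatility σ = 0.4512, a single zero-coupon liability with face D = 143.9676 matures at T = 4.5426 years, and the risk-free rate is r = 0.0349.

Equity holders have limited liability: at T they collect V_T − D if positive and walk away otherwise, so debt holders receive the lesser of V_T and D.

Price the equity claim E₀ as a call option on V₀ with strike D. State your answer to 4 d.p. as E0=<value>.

E0=246.8890

d₁ = [ln(V₀/D) + (r + σ²/2)T] / (σ√T)
   = [ln(357.1775/143.9676) + (0.0349 + 0.5·0.4512²)·4.5426] / (0.4512·√4.5426)
   = [0.908645 + 0.620931] / 0.961660 = 1.590559
d₂ = d₁ − σ√T = 1.590559 − 0.961660 = 0.628899
N(d₁) = 0.944146,  N(d₂) = 0.735292,  e^(−rT) = 0.853392
E₀ = V₀·N(d₁) − D·e^(−rT)·N(d₂)
   = 357.1775·0.944146 − 143.9676·0.853392·0.735292 = 246.888965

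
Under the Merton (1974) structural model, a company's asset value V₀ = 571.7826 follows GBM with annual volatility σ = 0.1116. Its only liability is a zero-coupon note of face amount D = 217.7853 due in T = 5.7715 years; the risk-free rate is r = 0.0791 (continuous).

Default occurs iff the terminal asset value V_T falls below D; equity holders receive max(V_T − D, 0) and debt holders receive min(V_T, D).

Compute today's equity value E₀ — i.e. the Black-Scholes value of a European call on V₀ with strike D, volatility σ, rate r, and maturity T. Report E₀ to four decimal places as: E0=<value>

E0=433.8198

d₁ = [ln(V₀/D) + (r + σ²/2)T] / (σ√T)
   = [ln(571.7826/217.7853) + (0.0791 + 0.5·0.1116²)·5.7715] / (0.1116·√5.7715)
   = [0.965249 + 0.492466] / 0.268107 = 5.437061
d₂ = d₁ − σ√T = 5.437061 − 0.268107 = 5.168954
N(d₁) = 1.000000,  N(d₂) = 1.000000,  e^(−rT) = 0.633481
E₀ = V₀·N(d₁) − D·e^(−rT)·N(d₂)
   = 571.7826·1.000000 − 217.7853·0.633481·1.000000 = 433.819803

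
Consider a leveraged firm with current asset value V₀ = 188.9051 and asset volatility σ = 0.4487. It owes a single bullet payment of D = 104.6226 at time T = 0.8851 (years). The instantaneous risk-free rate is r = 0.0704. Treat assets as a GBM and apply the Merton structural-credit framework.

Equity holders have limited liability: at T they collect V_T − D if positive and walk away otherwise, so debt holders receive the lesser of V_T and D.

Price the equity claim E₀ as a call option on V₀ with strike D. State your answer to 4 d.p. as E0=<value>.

E0=92.0903

d₁ = [ln(V₀/D) + (r + σ²/2)T] / (σ√T)
   = [ln(188.9051/104.6226) + (0.0704 + 0.5·0.4487²)·0.8851] / (0.4487·√0.8851)
   = [0.590885 + 0.151410] / 0.422136 = 1.758428
d₂ = d₁ − σ√T = 1.758428 − 0.422136 = 1.336292
N(d₁) = 0.960663,  N(d₂) = 0.909273,  e^(−rT) = 0.939591
E₀ = V₀·N(d₁) − D·e^(−rT)·N(d₂)
   = 188.9051·0.960663 − 104.6226·0.939591·0.909273 = 92.090335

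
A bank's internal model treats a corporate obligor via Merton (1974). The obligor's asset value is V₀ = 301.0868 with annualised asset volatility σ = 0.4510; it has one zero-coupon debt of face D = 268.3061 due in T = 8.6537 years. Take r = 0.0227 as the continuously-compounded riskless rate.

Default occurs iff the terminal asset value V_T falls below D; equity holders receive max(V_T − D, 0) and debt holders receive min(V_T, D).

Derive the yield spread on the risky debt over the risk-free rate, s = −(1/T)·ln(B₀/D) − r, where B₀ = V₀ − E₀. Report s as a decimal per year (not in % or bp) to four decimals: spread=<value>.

d₁ = [ln(V₀/D) + (r + σ²/2)T] / (σ√T)
   = [ln(301.0868/268.3061) + (0.0227 + 0.5·0.4510²)·8.6537] / (0.4510·√8.6537)
   = [0.115270 + 1.076525] / 1.326714 = 0.898305
d₂ = d₁ − σ√T = 0.898305 − 1.326714 = -0.428409
N(d₁) = 0.815489,  N(d₂) = 0.334177,  e^(−rT) = 0.821651
E₀ = V₀·N(d₁) − D·e^(−rT)·N(d₂)
   = 301.0868·0.815489 − 268.3061·0.821651·0.334177 = 171.862244
B₀ = V₀ − E₀ = 301.0868 − 171.862244 = 129.224556
spread = −(1/T)·ln(B₀/D) − r = −(1/8.6537)·ln(129.224556/268.3061) − 0.0227 = 0.06172364

spread=0.0617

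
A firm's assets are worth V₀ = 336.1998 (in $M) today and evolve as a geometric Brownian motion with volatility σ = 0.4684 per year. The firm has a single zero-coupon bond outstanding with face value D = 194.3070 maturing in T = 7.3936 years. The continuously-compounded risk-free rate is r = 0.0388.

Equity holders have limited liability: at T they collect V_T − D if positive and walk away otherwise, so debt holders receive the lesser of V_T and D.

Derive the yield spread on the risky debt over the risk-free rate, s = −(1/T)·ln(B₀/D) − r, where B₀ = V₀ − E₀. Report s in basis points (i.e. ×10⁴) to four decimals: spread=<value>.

spread=418.9241

d₁ = [ln(V₀/D) + (r + σ²/2)T] / (σ√T)
   = [ln(336.1998/194.3070) + (0.0388 + 0.5·0.4684²)·7.3936] / (0.4684·√7.3936)
   = [0.548266 + 1.097944] / 1.273635 = 1.292530
d₂ = d₁ − σ√T = 1.292530 − 1.273635 = 0.018895
N(d₁) = 0.901913,  N(d₂) = 0.507538,  e^(−rT) = 0.750608
E₀ = V₀·N(d₁) − D·e^(−rT)·N(d₂)
   = 336.1998·0.901913 − 194.3070·0.750608·0.507538 = 229.199466
B₀ = V₀ − E₀ = 336.1998 − 229.199466 = 107.000334
spread = −(1/T)·ln(B₀/D) − r = −(1/7.3936)·ln(107.000334/194.3070) − 0.0388 = 0.04189241
in basis points: 0.04189241 × 10⁴ = 418.9241 bp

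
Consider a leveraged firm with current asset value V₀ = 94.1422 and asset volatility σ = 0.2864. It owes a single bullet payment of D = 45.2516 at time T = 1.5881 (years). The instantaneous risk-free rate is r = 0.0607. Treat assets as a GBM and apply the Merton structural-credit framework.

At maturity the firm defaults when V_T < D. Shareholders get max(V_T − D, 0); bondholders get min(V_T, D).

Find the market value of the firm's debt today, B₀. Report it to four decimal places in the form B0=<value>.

B0=41.0112

d₁ = [ln(V₀/D) + (r + σ²/2)T] / (σ√T)
   = [ln(94.1422/45.2516) + (0.0607 + 0.5·0.2864²)·1.5881] / (0.2864·√1.5881)
   = [0.732568 + 0.161530] / 0.360921 = 2.477269
d₂ = d₁ − σ√T = 2.477269 − 0.360921 = 2.116348
N(d₁) = 0.993380,  N(d₂) = 0.982842,  e^(−rT) = 0.908103
E₀ = V₀·N(d₁) − D·e^(−rT)·N(d₂)
   = 94.1422·0.993380 − 45.2516·0.908103·0.982842 = 53.130970
B₀ = V₀ − E₀ = 94.1422 − 53.130970 = 41.011230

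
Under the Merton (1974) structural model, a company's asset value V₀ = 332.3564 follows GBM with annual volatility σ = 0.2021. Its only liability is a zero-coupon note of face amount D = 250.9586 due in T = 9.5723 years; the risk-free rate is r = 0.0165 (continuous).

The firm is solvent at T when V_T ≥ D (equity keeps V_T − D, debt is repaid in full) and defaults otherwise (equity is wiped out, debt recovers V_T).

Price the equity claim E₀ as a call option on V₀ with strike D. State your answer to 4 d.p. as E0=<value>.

E0=141.1841

d₁ = [ln(V₀/D) + (r + σ²/2)T] / (σ√T)
   = [ln(332.3564/250.9586) + (0.0165 + 0.5·0.2021²)·9.5723] / (0.2021·√9.5723)
   = [0.280920 + 0.353430] / 0.625280 = 1.014506
d₂ = d₁ − σ√T = 1.014506 − 0.625280 = 0.389226
N(d₁) = 0.844829,  N(d₂) = 0.651446,  e^(−rT) = 0.853898
E₀ = V₀·N(d₁) − D·e^(−rT)·N(d₂)
   = 332.3564·0.844829 − 250.9586·0.853898·0.651446 = 141.184097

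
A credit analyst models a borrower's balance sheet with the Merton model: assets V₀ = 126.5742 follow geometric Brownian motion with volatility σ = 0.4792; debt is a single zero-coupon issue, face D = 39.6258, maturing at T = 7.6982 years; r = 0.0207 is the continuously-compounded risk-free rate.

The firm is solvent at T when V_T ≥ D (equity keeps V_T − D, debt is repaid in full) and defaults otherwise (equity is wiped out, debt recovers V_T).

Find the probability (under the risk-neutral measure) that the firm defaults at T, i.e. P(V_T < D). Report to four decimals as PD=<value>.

d₁ = [ln(V₀/D) + (r + σ²/2)T] / (σ√T)
   = [ln(126.5742/39.6258) + (0.0207 + 0.5·0.4792²)·7.6982] / (0.4792·√7.6982)
   = [1.161348 + 1.043232] / 1.329571 = 1.658114
d₂ = d₁ − σ√T = 1.658114 − 1.329571 = 0.328544
risk-neutral PD = N(−d₂) = N(-0.328544) = 0.371250

PD=0.3713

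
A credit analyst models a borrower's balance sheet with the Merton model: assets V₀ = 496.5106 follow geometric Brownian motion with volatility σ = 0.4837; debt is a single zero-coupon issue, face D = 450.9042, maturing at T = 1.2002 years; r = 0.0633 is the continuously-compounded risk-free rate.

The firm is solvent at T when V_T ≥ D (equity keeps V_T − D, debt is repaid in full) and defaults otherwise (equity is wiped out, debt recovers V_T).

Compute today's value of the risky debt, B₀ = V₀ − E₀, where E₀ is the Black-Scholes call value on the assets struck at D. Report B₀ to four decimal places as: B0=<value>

B0=356.7997

d₁ = [ln(V₀/D) + (r + σ²/2)T] / (σ√T)
   = [ln(496.5106/450.9042) + (0.0633 + 0.5·0.4837²)·1.2002] / (0.4837·√1.2002)
   = [0.096350 + 0.216375] / 0.529911 = 0.590147
d₂ = d₁ − σ√T = 0.590147 − 0.529911 = 0.060236
N(d₁) = 0.722454,  N(d₂) = 0.524016,  e^(−rT) = 0.926842
E₀ = V₀·N(d₁) − D·e^(−rT)·N(d₂)
   = 496.5106·0.722454 − 450.9042·0.926842·0.524016 = 139.710907
B₀ = V₀ − E₀ = 496.5106 − 139.710907 = 356.799693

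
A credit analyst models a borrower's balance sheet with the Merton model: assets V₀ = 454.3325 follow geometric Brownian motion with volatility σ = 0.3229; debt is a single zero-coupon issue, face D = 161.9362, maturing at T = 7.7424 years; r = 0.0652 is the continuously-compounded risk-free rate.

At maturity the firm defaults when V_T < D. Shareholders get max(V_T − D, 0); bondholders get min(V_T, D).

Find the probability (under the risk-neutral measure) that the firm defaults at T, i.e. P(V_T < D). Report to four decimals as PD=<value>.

PD=0.1037

d₁ = [ln(V₀/D) + (r + σ²/2)T] / (σ√T)
   = [ln(454.3325/161.9362) + (0.0652 + 0.5·0.3229²)·7.7424] / (0.3229·√7.7424)
   = [1.031627 + 0.908433] / 0.898475 = 2.159281
d₂ = d₁ − σ√T = 2.159281 − 0.898475 = 1.260807
risk-neutral PD = N(−d₂) = N(-1.260807) = 0.103689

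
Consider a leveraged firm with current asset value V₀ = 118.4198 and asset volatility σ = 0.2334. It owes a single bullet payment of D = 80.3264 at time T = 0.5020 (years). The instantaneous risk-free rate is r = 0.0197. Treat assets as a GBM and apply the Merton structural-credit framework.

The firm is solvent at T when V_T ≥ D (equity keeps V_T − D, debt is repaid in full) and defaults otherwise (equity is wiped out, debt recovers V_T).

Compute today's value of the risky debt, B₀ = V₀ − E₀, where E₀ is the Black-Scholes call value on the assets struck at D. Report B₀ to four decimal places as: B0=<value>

d₁ = [ln(V₀/D) + (r + σ²/2)T] / (σ√T)
   = [ln(118.4198/80.3264) + (0.0197 + 0.5·0.2334²)·0.5020] / (0.2334·√0.5020)
   = [0.388138 + 0.023563] / 0.165368 = 2.489594
d₂ = d₁ − σ√T = 2.489594 − 0.165368 = 2.324226
N(d₁) = 0.993606,  N(d₂) = 0.989943,  e^(−rT) = 0.990159
E₀ = V₀·N(d₁) − D·e^(−rT)·N(d₂)
   = 118.4198·0.993606 − 80.3264·0.990159·0.989943 = 38.926504
B₀ = V₀ − E₀ = 118.4198 − 38.926504 = 79.493296

B0=79.4933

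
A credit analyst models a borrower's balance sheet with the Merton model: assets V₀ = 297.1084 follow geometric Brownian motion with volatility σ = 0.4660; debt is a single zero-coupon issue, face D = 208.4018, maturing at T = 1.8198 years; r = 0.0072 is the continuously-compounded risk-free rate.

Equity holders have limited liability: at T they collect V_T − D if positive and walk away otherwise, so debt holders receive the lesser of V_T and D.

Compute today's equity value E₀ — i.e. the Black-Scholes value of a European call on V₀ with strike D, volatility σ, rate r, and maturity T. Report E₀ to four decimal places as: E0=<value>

E0=117.5806

d₁ = [ln(V₀/D) + (r + σ²/2)T] / (σ√T)
   = [ln(297.1084/208.4018) + (0.0072 + 0.5·0.4660²)·1.8198] / (0.4660·√1.8198)
   = [0.354629 + 0.210693] / 0.628634 = 0.899286
d₂ = d₁ − σ√T = 0.899286 − 0.628634 = 0.270653
N(d₁) = 0.815750,  N(d₂) = 0.606671,  e^(−rT) = 0.986983
E₀ = V₀·N(d₁) − D·e^(−rT)·N(d₂)
   = 297.1084·0.815750 − 208.4018·0.986983·0.606671 = 117.580625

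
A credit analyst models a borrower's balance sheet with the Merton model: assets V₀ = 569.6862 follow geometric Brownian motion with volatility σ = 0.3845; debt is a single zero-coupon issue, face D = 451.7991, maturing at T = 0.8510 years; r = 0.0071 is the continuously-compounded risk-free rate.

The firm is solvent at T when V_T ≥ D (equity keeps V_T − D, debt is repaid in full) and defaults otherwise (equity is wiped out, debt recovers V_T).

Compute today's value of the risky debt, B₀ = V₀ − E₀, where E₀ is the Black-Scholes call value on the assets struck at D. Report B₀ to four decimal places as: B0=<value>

B0=422.3818

d₁ = [ln(V₀/D) + (r + σ²/2)T] / (σ√T)
   = [ln(569.6862/451.7991) + (0.0071 + 0.5·0.3845²)·0.8510] / (0.3845·√0.8510)
   = [0.231848 + 0.068948] / 0.354700 = 0.848030
d₂ = d₁ − σ√T = 0.848030 − 0.354700 = 0.493330
N(d₁) = 0.801789,  N(d₂) = 0.689110,  e^(−rT) = 0.993976
E₀ = V₀·N(d₁) − D·e^(−rT)·N(d₂)
   = 569.6862·0.801789 − 451.7991·0.993976·0.689110 = 147.304397
B₀ = V₀ − E₀ = 569.6862 − 147.304397 = 422.381803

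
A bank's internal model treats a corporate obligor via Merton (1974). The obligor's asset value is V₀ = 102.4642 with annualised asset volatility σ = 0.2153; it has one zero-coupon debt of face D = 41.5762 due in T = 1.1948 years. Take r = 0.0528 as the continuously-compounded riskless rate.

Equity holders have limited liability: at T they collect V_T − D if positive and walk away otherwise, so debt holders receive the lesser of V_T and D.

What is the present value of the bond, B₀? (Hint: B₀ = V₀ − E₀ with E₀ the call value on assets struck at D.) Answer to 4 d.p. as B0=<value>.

B0=39.0343

d₁ = [ln(V₀/D) + (r + σ²/2)T] / (σ√T)
   = [ln(102.4642/41.5762) + (0.0528 + 0.5·0.2153²)·1.1948] / (0.2153·√1.1948)
   = [0.901986 + 0.090777] / 0.235338 = 4.218460
d₂ = d₁ − σ√T = 4.218460 − 0.235338 = 3.983122
N(d₁) = 0.999988,  N(d₂) = 0.999966,  e^(−rT) = 0.938863
E₀ = V₀·N(d₁) − D·e^(−rT)·N(d₂)
   = 102.4642·0.999988 − 41.5762·0.938863·0.999966 = 63.429901
B₀ = V₀ − E₀ = 102.4642 − 63.429901 = 39.034299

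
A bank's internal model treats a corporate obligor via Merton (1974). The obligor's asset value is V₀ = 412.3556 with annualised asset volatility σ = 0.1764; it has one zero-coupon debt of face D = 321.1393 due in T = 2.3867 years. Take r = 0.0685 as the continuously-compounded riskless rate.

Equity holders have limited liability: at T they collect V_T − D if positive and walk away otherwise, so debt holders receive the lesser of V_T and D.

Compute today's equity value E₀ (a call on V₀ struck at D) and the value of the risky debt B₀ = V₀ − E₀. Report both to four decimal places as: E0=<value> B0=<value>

d₁ = [ln(V₀/D) + (r + σ²/2)T] / (σ√T)
   = [ln(412.3556/321.1393) + (0.0685 + 0.5·0.1764²)·2.3867] / (0.1764·√2.3867)
   = [0.250011 + 0.200622] / 0.272519 = 1.653583
d₂ = d₁ − σ√T = 1.653583 − 0.272519 = 1.381063
N(d₁) = 0.950894,  N(d₂) = 0.916370,  e^(−rT) = 0.849176
E₀ = V₀·N(d₁) − D·e^(−rT)·N(d₂)
   = 412.3556·0.950894 − 321.1393·0.849176·0.916370 = 142.208797
B₀ = V₀ − E₀ = 412.3556 − 142.208797 = 270.146803

E0=142.2088 B0=270.1468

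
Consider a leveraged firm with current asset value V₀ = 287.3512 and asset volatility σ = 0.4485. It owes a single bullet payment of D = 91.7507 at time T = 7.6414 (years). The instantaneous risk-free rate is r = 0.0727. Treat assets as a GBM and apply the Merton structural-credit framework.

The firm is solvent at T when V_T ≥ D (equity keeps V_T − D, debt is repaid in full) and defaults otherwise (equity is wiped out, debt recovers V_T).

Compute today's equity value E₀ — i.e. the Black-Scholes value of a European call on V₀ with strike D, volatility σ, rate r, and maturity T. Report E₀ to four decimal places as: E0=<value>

E0=239.9408

d₁ = [ln(V₀/D) + (r + σ²/2)T] / (σ√T)
   = [ln(287.3512/91.7507) + (0.0727 + 0.5·0.4485²)·7.6414] / (0.4485·√7.6414)
   = [1.141630 + 1.324072] / 1.239792 = 1.988803
d₂ = d₁ − σ√T = 1.988803 − 1.239792 = 0.749011
N(d₁) = 0.976639,  N(d₂) = 0.773075,  e^(−rT) = 0.573768
E₀ = V₀·N(d₁) − D·e^(−rT)·N(d₂)
   = 287.3512·0.976639 − 91.7507·0.573768·0.773075 = 239.940793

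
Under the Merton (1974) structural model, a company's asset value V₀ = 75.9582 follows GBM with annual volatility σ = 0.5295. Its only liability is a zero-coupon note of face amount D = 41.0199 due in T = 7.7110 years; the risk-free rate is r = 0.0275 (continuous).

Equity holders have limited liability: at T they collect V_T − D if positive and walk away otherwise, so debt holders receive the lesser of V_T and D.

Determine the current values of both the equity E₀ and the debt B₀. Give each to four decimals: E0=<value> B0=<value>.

E0=54.2587 B0=21.6995

d₁ = [ln(V₀/D) + (r + σ²/2)T] / (σ√T)
   = [ln(75.9582/41.0199) + (0.0275 + 0.5·0.5295²)·7.7110] / (0.5295·√7.7110)
   = [0.616126 + 1.293020] / 1.470352 = 1.298428
d₂ = d₁ − σ√T = 1.298428 − 1.470352 = -0.171924
N(d₁) = 0.902930,  N(d₂) = 0.431749,  e^(−rT) = 0.808922
E₀ = V₀·N(d₁) − D·e^(−rT)·N(d₂)
   = 75.9582·0.902930 − 41.0199·0.808922·0.431749 = 54.258682
B₀ = V₀ − E₀ = 75.9582 − 54.258682 = 21.699518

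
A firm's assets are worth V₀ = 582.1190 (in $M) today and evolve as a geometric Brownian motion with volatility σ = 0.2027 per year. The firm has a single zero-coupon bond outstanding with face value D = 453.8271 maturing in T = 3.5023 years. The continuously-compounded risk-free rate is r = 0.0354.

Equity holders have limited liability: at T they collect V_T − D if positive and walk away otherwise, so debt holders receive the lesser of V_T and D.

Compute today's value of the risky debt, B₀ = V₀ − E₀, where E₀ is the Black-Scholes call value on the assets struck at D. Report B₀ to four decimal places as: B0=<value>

d₁ = [ln(V₀/D) + (r + σ²/2)T] / (σ√T)
   = [ln(582.1190/453.8271) + (0.0354 + 0.5·0.2027²)·3.5023] / (0.2027·√3.5023)
   = [0.248959 + 0.195931] / 0.379342 = 1.172795
d₂ = d₁ − σ√T = 1.172795 − 0.379342 = 0.793454
N(d₁) = 0.879561,  N(d₂) = 0.786243,  e^(−rT) = 0.883396
E₀ = V₀·N(d₁) − D·e^(−rT)·N(d₂)
   = 582.1190·0.879561 − 453.8271·0.883396·0.786243 = 196.797079
B₀ = V₀ − E₀ = 582.1190 − 196.797079 = 385.321921

B0=385.3219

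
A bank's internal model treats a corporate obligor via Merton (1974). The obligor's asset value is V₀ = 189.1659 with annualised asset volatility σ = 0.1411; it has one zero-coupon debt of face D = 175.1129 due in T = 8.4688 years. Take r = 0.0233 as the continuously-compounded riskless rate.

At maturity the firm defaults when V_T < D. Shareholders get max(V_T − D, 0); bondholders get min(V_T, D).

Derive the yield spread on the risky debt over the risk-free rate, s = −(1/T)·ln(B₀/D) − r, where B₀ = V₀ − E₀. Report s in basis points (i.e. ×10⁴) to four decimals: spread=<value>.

d₁ = [ln(V₀/D) + (r + σ²/2)T] / (σ√T)
   = [ln(189.1659/175.1129) + (0.0233 + 0.5·0.1411²)·8.4688] / (0.1411·√8.4688)
   = [0.077193 + 0.281627] / 0.410618 = 0.873854
d₂ = d₁ − σ√T = 0.873854 − 0.410618 = 0.463236
N(d₁) = 0.808901,  N(d₂) = 0.678402,  e^(−rT) = 0.820925
E₀ = V₀·N(d₁) − D·e^(−rT)·N(d₂)
   = 189.1659·0.808901 − 175.1129·0.820925·0.678402 = 55.493023
B₀ = V₀ − E₀ = 189.1659 − 55.493023 = 133.672877
spread = −(1/T)·ln(B₀/D) − r = −(1/8.4688)·ln(133.672877/175.1129) − 0.0233 = 0.00858590
in basis points: 0.00858590 × 10⁴ = 85.8590 bp

spread=85.8590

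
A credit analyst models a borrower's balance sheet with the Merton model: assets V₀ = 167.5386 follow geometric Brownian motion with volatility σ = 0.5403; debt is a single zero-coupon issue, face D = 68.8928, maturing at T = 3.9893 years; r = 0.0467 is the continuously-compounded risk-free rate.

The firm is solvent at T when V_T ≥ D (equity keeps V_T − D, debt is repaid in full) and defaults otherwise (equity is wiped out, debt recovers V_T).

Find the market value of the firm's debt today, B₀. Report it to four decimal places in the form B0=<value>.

d₁ = [ln(V₀/D) + (r + σ²/2)T] / (σ√T)
   = [ln(167.5386/68.8928) + (0.0467 + 0.5·0.5403²)·3.9893] / (0.5403·√3.9893)
   = [0.888662 + 0.768587] / 1.079154 = 1.535693
d₂ = d₁ − σ√T = 1.535693 − 1.079154 = 0.456539
N(d₁) = 0.937693,  N(d₂) = 0.675999,  e^(−rT) = 0.830024
E₀ = V₀·N(d₁) − D·e^(−rT)·N(d₂)
   = 167.5386·0.937693 − 68.8928·0.830024·0.675999 = 118.444359
B₀ = V₀ − E₀ = 167.5386 − 118.444359 = 49.094241

B0=49.0942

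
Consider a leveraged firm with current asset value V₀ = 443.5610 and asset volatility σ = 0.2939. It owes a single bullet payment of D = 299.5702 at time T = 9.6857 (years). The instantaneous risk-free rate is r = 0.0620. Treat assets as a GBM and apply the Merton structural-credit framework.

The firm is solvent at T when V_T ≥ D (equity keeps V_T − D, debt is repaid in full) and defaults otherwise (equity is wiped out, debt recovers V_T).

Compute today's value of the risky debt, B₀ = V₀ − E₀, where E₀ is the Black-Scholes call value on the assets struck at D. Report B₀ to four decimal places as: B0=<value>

B0=148.0364

d₁ = [ln(V₀/D) + (r + σ²/2)T] / (σ√T)
   = [ln(443.5610/299.5702) + (0.0620 + 0.5·0.2939²)·9.6857] / (0.2939·√9.6857)
   = [0.392487 + 1.018825] / 0.914671 = 1.542971
d₂ = d₁ − σ√T = 1.542971 − 0.914671 = 0.628300
N(d₁) = 0.938581,  N(d₂) = 0.735096,  e^(−rT) = 0.548530
E₀ = V₀·N(d₁) − D·e^(−rT)·N(d₂)
   = 443.5610·0.938581 − 299.5702·0.548530·0.735096 = 295.524596
B₀ = V₀ − E₀ = 443.5610 − 295.524596 = 148.036404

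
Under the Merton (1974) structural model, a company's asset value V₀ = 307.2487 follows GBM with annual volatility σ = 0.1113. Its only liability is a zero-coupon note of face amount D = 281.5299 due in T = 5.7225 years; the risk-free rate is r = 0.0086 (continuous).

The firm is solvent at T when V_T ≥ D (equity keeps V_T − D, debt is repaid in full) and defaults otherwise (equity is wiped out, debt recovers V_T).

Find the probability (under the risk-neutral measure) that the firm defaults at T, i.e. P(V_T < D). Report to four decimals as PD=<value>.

PD=0.3520

d₁ = [ln(V₀/D) + (r + σ²/2)T] / (σ√T)
   = [ln(307.2487/281.5299) + (0.0086 + 0.5·0.1113²)·5.7225] / (0.1113·√5.7225)
   = [0.087419 + 0.084658] / 0.266249 = 0.646300
d₂ = d₁ − σ√T = 0.646300 − 0.266249 = 0.380050
risk-neutral PD = N(−d₂) = N(-0.380050) = 0.351954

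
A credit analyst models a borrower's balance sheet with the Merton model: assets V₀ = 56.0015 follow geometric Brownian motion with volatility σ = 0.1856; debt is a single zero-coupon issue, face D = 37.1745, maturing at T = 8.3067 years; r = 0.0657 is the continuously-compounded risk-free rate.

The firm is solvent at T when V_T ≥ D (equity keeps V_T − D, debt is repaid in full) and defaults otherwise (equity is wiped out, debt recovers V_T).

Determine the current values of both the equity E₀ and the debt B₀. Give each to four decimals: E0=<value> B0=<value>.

E0=34.7295 B0=21.2720

d₁ = [ln(V₀/D) + (r + σ²/2)T] / (σ√T)
   = [ln(56.0015/37.1745) + (0.0657 + 0.5·0.1856²)·8.3067] / (0.1856·√8.3067)
   = [0.409755 + 0.688822] / 0.534924 = 2.053707
d₂ = d₁ − σ√T = 2.053707 − 0.534924 = 1.518783
N(d₁) = 0.979998,  N(d₂) = 0.935591,  e^(−rT) = 0.579407
E₀ = V₀·N(d₁) − D·e^(−rT)·N(d₂)
   = 56.0015·0.979998 − 37.1745·0.579407·0.935591 = 34.729500
B₀ = V₀ − E₀ = 56.0015 − 34.729500 = 21.272000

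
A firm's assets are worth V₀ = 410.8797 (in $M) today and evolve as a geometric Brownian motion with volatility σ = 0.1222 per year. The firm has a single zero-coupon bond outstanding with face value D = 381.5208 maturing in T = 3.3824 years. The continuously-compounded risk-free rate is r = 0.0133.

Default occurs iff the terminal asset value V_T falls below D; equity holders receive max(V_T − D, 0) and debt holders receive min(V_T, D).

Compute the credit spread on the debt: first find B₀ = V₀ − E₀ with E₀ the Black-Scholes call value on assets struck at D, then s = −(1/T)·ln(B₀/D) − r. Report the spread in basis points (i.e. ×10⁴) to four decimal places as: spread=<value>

d₁ = [ln(V₀/D) + (r + σ²/2)T] / (σ√T)
   = [ln(410.8797/381.5208) + (0.0133 + 0.5·0.1222²)·3.3824] / (0.1222·√3.3824)
   = [0.074135 + 0.070240] / 0.224742 = 0.642406
d₂ = d₁ − σ√T = 0.642406 − 0.224742 = 0.417664
N(d₁) = 0.739695,  N(d₂) = 0.661904,  e^(−rT) = 0.956011
E₀ = V₀·N(d₁) − D·e^(−rT)·N(d₂)
   = 410.8797·0.739695 − 381.5208·0.956011·0.661904 = 62.504267
B₀ = V₀ − E₀ = 410.8797 − 62.504267 = 348.375433
spread = −(1/T)·ln(B₀/D) − r = −(1/3.3824)·ln(348.375433/381.5208) − 0.0133 = 0.01356987
in basis points: 0.01356987 × 10⁴ = 135.6987 bp

spread=135.6987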